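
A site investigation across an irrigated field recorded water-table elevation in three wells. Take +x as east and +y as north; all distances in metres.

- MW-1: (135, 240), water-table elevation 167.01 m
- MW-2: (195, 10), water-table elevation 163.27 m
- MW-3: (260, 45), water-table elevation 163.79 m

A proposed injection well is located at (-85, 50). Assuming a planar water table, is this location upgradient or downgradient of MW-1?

Three-point gradient (reference MW-1): Δ to MW-2 = (60, -230, -3.74), Δ to MW-3 = (125, -195, -3.22).
∂h/∂x = -0.0006628, ∂h/∂y = +0.01609 (det = 17050).
Head at (-85, 50) = 167.01 + (-0.0006628)·(-220) + (+0.01609)·(-190) = 164.10 m.
That is lower than the 167.01 m at MW-1, so the point is downgradient.

downgradient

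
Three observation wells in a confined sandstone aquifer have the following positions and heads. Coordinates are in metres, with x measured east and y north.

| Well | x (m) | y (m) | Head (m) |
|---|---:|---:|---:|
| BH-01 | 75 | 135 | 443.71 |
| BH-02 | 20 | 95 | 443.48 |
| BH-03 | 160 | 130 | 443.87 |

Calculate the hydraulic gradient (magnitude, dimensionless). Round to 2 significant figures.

Differences from BH-01: to BH-02 (Δx, Δy, Δh) = (-55, -40, -0.23); to BH-03 = (85, -5, +0.16).
Solve a·Δx + b·Δy = Δh: det = (-55)·(-5) − 85·(-40) = 3675.
∂h/∂x = [(-0.23)·(-5) − (+0.16)·(-40)] / 3675 = +0.002054
∂h/∂y = [(-55)·(+0.16) − 85·(-0.23)] / 3675 = +0.002925
|∇h| = √(0.002054² + 0.002925²) = 0.003574

0.0036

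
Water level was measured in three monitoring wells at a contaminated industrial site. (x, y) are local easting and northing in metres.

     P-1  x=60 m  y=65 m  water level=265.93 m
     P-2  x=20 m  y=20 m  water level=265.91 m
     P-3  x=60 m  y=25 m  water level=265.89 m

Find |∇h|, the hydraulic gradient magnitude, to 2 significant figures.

With h = a·x + b·y + c and P-1 as origin, the differences give:
  (-40)·a + (-45)·b = -0.02
  0·a + (-40)·b = -0.04
Eliminate b (×(-40) and ×(-45), subtract): 1600·a = -1.000 → a = ∂h/∂x = -0.0006250
Back-substitute: b = ∂h/∂y = +0.001000.
|∇h| = √(-0.0006250² + 0.001000²) = 0.001179

0.0012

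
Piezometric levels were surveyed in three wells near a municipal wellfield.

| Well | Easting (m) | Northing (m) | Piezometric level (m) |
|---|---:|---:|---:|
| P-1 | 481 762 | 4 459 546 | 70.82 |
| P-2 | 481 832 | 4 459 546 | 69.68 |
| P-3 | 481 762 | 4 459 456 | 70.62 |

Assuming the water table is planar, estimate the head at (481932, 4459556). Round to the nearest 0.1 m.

68.1 m

∂h/∂x = (69.68 − 70.82) / (481832 − 481762) = -0.01629
∂h/∂y = (70.62 − 70.82) / (4459456 − 4459546) = +0.002222
h(481932, 4459556) = 70.82 + (-0.01629)·(170) + (+0.002222)·(10) = 70.82 -2.769 +0.022 = 68.074 m.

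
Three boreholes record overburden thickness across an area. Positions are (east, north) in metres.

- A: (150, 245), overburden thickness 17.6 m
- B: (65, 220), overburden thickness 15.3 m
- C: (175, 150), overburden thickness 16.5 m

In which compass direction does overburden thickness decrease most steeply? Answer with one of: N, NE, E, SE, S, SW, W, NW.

Three-point gradient (reference A): Δ to B = (-85, -25, -2.3), Δ to C = (25, -95, -1.1).
∂d/∂x = +0.02195, ∂d/∂y = +0.01736 (det = 8700).
Steepest decrease is along −∇f = (-0.02195 E, -0.01736 N) → southwest.

SW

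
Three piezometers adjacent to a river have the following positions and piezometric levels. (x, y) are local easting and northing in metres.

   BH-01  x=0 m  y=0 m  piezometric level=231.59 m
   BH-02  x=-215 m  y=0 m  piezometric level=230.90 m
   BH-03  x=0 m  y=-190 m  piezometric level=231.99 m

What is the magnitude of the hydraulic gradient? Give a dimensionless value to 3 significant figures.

0.00384

∂h/∂x = (230.90 − 231.59) / (-215 − 0) = +0.003209
∂h/∂y = (231.99 − 231.59) / (-190 − 0) = -0.002105
|∇h| = √(0.003209² + -0.002105²) = 0.003838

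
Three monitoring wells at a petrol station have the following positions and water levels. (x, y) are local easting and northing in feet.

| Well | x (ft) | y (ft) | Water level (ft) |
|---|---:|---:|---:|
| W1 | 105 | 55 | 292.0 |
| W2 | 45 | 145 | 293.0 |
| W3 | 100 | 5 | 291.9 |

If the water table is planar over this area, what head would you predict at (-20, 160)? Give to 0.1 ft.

293.8 ft

Differences from W1: to W2 (Δx, Δy, Δh) = (-60, 90, +1.0); to W3 = (-5, -50, -0.1).
Determinant of the coordinate differences = (-60)·(-50) − (-5)·90 = 3450.
∂h/∂x = [(+1.0)·(-50) − (-0.1)·90] / 3450 = -0.01188
∂h/∂y = [(-60)·(-0.1) − (-5)·(+1.0)] / 3450 = +0.003188
h(-20, 160) = 292.0 + (-0.01188)·(-125) + (+0.003188)·(105) = 292.0 +1.486 +0.335 = 293.820 ft.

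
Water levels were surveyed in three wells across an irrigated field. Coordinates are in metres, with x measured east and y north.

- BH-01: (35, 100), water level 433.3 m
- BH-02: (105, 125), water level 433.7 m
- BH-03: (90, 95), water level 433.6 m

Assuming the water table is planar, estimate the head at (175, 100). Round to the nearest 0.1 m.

434.1 m

With h = a·x + b·y + c and BH-01 as origin, the differences give:
  70·a + 25·b = +0.4
  55·a + (-5)·b = +0.3
Eliminate b (×(-5) and ×25, subtract): -1725·a = -9.50 → a = ∂h/∂x = +0.005507
Back-substitute: b = ∂h/∂y = +0.0005797.
h(175, 100) = 433.3 + (+0.005507)·(140) + (+0.0005797)·(0) = 433.3 +0.771 +0.000 = 434.071 m.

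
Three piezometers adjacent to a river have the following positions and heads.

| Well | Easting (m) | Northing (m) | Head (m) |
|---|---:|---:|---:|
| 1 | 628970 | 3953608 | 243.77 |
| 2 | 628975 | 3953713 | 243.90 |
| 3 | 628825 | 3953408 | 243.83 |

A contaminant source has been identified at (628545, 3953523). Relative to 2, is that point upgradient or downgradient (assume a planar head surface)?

With h = a·x + b·y + c and 1 as origin, the differences give:
  5·a + 105·b = +0.13
  (-145)·a + (-200)·b = +0.06
Eliminate b (×(-200) and ×105, subtract): 14225·a = -32.300 → a = ∂h/∂x = -0.002271
Back-substitute: b = ∂h/∂y = +0.001346.
Head at (628545, 3953523) = 243.77 + (-0.002271)·(-425) + (+0.001346)·(-85) = 244.62 m.
That is higher than the 243.90 m at 2, so the point is upgradient.

upgradient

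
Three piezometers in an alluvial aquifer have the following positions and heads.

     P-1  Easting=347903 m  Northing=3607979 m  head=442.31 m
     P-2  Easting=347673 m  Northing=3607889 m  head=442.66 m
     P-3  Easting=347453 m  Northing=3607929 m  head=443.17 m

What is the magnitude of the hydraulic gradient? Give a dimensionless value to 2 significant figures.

0.0025

Three-point gradient (reference P-1): Δ to P-2 = (-230, -90, +0.35), Δ to P-3 = (-450, -50, +0.86).
∂h/∂x = -0.002066, ∂h/∂y = +0.001390 (det = -29000).
|∇h| = √(-0.002066² + 0.001390²) = 0.00249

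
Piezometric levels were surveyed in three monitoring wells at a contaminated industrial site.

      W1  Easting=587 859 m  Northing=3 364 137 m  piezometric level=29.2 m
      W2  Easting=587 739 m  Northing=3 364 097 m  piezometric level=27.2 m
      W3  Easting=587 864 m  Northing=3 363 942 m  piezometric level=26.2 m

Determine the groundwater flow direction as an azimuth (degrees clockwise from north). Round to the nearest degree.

Differences from W1: to W2 (Δx, Δy, Δh) = (-120, -40, -2.0); to W3 = (5, -195, -3.0).
Solve a·Δx + b·Δy = Δh: det = (-120)·(-195) − 5·(-40) = 23600.
∂h/∂x = [(-2.0)·(-195) − (-3.0)·(-40)] / 23600 = +0.01144
∂h/∂y = [(-120)·(-3.0) − 5·(-2.0)] / 23600 = +0.01568
Flow direction (−∇h) has components (-0.01144 E, -0.01568 N).
Azimuth = atan2(E, N) = atan2(-0.01144, -0.01568) = 216.1° ≈ 216°.

216°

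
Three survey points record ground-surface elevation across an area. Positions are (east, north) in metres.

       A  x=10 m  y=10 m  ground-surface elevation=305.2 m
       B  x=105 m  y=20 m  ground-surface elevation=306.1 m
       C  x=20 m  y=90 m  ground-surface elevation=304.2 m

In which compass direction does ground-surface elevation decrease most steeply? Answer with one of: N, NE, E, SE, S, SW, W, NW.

NW

Differences from A: to B (Δx, Δy, Δh) = (95, 10, +0.9); to C = (10, 80, -1.0).
Determinant of the coordinate differences = 95·80 − 10·10 = 7500.
∂z/∂x = [(+0.9)·80 − (-1.0)·10] / 7500 = +0.01093
∂z/∂y = [95·(-1.0) − 10·(+0.9)] / 7500 = -0.01387
Steepest decrease is along −∇f = (-0.01093 E, +0.01387 N) → northwest.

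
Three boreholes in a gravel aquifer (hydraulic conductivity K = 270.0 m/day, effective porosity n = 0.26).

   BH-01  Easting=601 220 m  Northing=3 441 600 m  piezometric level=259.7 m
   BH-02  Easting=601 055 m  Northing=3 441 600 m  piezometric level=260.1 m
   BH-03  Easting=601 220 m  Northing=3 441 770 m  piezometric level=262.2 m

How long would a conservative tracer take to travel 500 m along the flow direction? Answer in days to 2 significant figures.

∂h/∂x = (260.1 − 259.7) / (601055 − 601220) = -0.002424
∂h/∂y = (262.2 − 259.7) / (3441770 − 3441600) = +0.01471
|∇h| = √(-0.002424² + 0.01471²) = 0.01491
Seepage velocity v = K·i/n = 270.0 × 0.01491 / 0.26 = 15.48 m/day.
t = 500 / 15.48 = 32.3 days.

32 days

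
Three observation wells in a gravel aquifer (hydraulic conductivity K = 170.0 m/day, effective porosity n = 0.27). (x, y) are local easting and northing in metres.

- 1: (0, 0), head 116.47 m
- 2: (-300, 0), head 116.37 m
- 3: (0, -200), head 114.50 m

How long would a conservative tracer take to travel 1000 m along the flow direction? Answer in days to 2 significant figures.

160 days

∂h/∂x = (116.37 − 116.47) / (-300 − 0) = +0.0003333
∂h/∂y = (114.50 − 116.47) / (-200 − 0) = +0.009850
|∇h| = √(0.0003333² + 0.009850²) = 0.009856
Seepage velocity v = K·i/n = 170.0 × 0.009856 / 0.27 = 6.206 m/day.
t = 1000 / 6.206 = 161.1 days.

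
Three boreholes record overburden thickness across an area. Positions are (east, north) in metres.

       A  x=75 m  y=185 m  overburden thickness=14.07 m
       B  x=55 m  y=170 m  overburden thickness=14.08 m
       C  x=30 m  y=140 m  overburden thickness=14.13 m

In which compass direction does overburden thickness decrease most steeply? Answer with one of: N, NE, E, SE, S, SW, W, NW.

NW

Differences from A: to B (Δx, Δy, Δh) = (-20, -15, +0.01); to C = (-45, -45, +0.06).
Determinant of the coordinate differences = (-20)·(-45) − (-45)·(-15) = 225.
∂d/∂x = [(+0.01)·(-45) − (+0.06)·(-15)] / 225 = +0.002000
∂d/∂y = [(-20)·(+0.06) − (-45)·(+0.01)] / 225 = -0.003333
Steepest decrease is along −∇f = (-0.002000 E, +0.003333 N) → northwest.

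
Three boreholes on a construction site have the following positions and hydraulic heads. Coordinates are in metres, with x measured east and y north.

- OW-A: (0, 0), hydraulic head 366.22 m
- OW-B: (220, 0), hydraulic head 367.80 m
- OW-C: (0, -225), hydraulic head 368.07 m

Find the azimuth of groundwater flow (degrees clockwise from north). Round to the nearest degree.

319°

∂h/∂x = (367.80 − 366.22) / (220 − 0) = +0.007182
∂h/∂y = (368.07 − 366.22) / (-225 − 0) = -0.008222
Flow direction (−∇h) has components (-0.007182 E, +0.008222 N).
Azimuth = atan2(E, N) = atan2(-0.007182, +0.008222) = 318.9° ≈ 319°.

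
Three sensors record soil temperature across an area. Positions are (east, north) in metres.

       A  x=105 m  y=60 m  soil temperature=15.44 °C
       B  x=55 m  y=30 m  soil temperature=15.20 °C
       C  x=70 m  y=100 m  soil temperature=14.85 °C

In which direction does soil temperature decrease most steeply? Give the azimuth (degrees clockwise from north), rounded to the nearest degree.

308°

With T = a·x + b·y + c and A as origin, the differences give:
  (-50)·a + (-30)·b = -0.24
  (-35)·a + 40·b = -0.59
Eliminate b (×40 and ×(-30), subtract): -3050·a = -27.300 → a = ∂T/∂x = +0.008951
Back-substitute: b = ∂T/∂y = -0.006918.
Steepest decrease is along −∇f: components (-0.008951 E, +0.006918 N).
Azimuth = atan2(-0.008951, +0.006918) = 307.7° ≈ 308°.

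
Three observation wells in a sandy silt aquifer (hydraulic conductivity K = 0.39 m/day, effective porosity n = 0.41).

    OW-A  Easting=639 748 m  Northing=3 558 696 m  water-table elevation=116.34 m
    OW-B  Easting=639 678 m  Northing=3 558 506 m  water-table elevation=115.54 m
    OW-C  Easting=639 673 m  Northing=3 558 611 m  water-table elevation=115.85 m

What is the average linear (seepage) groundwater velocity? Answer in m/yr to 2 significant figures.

1.5 m/yr

Taking OW-A as reference: OW-B−OW-A = (-70, -190, -0.80); OW-C−OW-A = (-75, -85, -0.49).
Solve a·Δx + b·Δy = Δh: det = (-70)·(-85) − (-75)·(-190) = -8300.
∂h/∂x = [(-0.80)·(-85) − (-0.49)·(-190)] / -8300 = +0.003024
∂h/∂y = [(-70)·(-0.49) − (-75)·(-0.80)] / -8300 = +0.003096
|∇h| = √(0.003024² + 0.003096²) = 0.004328
Seepage velocity v = K·i/n = 0.39 × 0.004328 / 0.41 = 0.004117 m/day = 1.504 m/yr.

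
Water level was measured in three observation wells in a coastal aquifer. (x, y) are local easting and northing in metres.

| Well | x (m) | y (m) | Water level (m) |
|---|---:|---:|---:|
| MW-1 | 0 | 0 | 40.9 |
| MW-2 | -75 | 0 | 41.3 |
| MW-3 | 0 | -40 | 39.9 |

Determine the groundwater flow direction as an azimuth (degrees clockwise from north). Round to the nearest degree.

168°

∂h/∂x = (41.3 − 40.9) / (-75 − 0) = -0.005333
∂h/∂y = (39.9 − 40.9) / (-40 − 0) = +0.02500
Flow direction (−∇h) has components (+0.005333 E, -0.02500 N).
Azimuth = atan2(E, N) = atan2(+0.005333, -0.02500) = 168.0° ≈ 168°.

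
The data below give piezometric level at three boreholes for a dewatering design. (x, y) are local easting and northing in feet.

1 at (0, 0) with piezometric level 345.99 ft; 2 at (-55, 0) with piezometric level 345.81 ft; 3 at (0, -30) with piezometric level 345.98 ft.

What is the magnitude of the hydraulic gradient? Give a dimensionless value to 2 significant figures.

0.0033

∂h/∂x = (345.81 − 345.99) / (-55 − 0) = +0.003273
∂h/∂y = (345.98 − 345.99) / (-30 − 0) = +0.0003333
|∇h| = √(0.003273² + 0.0003333²) = 0.00329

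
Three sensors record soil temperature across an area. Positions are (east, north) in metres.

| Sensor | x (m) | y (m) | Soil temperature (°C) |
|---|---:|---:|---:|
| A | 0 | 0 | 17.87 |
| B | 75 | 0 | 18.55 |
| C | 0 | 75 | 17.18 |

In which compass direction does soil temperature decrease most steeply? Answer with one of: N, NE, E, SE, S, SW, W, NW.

∂T/∂x = (18.55 − 17.87) / (75 − 0) = +0.009067
∂T/∂y = (17.18 − 17.87) / (75 − 0) = -0.009200
Steepest decrease is along −∇f = (-0.009067 E, +0.009200 N) → northwest.

NW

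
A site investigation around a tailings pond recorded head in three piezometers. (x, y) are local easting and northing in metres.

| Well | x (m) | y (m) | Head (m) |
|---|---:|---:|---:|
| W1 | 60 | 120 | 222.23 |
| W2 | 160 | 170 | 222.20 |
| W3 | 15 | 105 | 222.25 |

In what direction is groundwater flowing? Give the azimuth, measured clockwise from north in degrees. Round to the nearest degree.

Differences from W1: to W2 (Δx, Δy, Δh) = (100, 50, -0.03); to W3 = (-45, -15, +0.02).
Determinant of the coordinate differences = 100·(-15) − (-45)·50 = 750.
∂h/∂x = [(-0.03)·(-15) − (+0.02)·50] / 750 = -0.0007333
∂h/∂y = [100·(+0.02) − (-45)·(-0.03)] / 750 = +0.0008667
Flow direction (−∇h) has components (+0.0007333 E, -0.0008667 N).
Azimuth = atan2(E, N) = atan2(+0.0007333, -0.0008667) = 139.8° ≈ 140°.

140°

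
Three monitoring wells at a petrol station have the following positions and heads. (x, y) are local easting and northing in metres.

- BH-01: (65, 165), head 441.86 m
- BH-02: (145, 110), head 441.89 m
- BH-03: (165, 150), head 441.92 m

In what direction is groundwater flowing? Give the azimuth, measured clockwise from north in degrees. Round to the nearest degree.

238°

Differences from BH-01: to BH-02 (Δx, Δy, Δh) = (80, -55, +0.03); to BH-03 = (100, -15, +0.06).
Determinant of the coordinate differences = 80·(-15) − 100·(-55) = 4300.
∂h/∂x = [(+0.03)·(-15) − (+0.06)·(-55)] / 4300 = +0.0006628
∂h/∂y = [80·(+0.06) − 100·(+0.03)] / 4300 = +0.0004186
Flow direction (−∇h) has components (-0.0006628 E, -0.0004186 N).
Azimuth = atan2(E, N) = atan2(-0.0006628, -0.0004186) = 237.7° ≈ 238°.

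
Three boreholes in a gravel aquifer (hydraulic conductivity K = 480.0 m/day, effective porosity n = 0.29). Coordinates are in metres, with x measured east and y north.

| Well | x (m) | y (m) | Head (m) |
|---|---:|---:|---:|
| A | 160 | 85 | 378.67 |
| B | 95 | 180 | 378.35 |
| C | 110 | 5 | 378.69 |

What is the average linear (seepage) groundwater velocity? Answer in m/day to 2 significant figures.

4.9 m/day

With h = a·x + b·y + c and A as origin, the differences give:
  (-65)·a + 95·b = -0.32
  (-50)·a + (-80)·b = +0.02
Eliminate b (×(-80) and ×95, subtract): 9950·a = 23.700 → a = ∂h/∂x = +0.002382
Back-substitute: b = ∂h/∂y = -0.001739.
|∇h| = √(0.002382² + -0.001739²) = 0.002949
Seepage velocity v = K·i/n = 480.0 × 0.002949 / 0.29 = 4.881 m/day.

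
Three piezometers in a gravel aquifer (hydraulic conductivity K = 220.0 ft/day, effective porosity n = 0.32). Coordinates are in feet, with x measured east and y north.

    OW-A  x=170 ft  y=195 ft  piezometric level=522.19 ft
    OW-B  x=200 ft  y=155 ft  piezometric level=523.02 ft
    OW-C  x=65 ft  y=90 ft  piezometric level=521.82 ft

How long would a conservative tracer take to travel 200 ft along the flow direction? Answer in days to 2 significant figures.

17 days

With h = a·x + b·y + c and OW-A as origin, the differences give:
  30·a + (-40)·b = +0.83
  (-105)·a + (-105)·b = -0.37
Eliminate b (×(-105) and ×(-40), subtract): -7350·a = -101.950 → a = ∂h/∂x = +0.01387
Back-substitute: b = ∂h/∂y = -0.01035.
|∇h| = √(0.01387² + -0.01035²) = 0.01731
Seepage velocity v = K·i/n = 220.0 × 0.01731 / 0.32 = 11.9 ft/day.
t = 200 / 11.9 = 16.81 days.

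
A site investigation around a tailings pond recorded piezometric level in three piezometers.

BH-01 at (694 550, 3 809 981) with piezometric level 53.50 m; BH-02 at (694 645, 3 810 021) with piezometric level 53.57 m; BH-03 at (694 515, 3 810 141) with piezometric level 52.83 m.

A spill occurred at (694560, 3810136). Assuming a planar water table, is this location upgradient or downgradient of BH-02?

Three-point gradient (reference BH-01): Δ to BH-02 = (95, 40, +0.07), Δ to BH-03 = (-35, 160, -0.67).
∂h/∂x = +0.002289, ∂h/∂y = -0.003687 (det = 16600).
Head at (694560, 3810136) = 53.50 + (+0.002289)·(10) + (-0.003687)·(155) = 52.95 m.
That is lower than the 53.57 m at BH-02, so the point is downgradient.

downgradient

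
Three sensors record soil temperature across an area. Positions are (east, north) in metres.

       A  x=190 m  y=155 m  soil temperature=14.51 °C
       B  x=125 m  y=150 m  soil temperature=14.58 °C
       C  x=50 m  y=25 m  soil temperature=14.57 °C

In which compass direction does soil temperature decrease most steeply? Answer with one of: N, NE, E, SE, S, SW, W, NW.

SE

Taking A as reference: B−A = (-65, -5, +0.07); C−A = (-140, -130, +0.06).
Determinant of the coordinate differences = (-65)·(-130) − (-140)·(-5) = 7750.
∂T/∂x = [(+0.07)·(-130) − (+0.06)·(-5)] / 7750 = -0.001135
∂T/∂y = [(-65)·(+0.06) − (-140)·(+0.07)] / 7750 = +0.0007613
Steepest decrease is along −∇f = (+0.001135 E, -0.0007613 N) → southeast.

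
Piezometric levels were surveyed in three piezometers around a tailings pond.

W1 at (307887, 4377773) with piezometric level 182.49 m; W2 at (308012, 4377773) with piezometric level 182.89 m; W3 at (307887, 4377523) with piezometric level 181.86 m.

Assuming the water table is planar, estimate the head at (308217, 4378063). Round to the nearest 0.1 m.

184.3 m

∂h/∂x = (182.89 − 182.49) / (308012 − 307887) = +0.003200
∂h/∂y = (181.86 − 182.49) / (4377523 − 4377773) = +0.002520
h(308217, 4378063) = 182.49 + (+0.003200)·(330) + (+0.002520)·(290) = 182.49 +1.056 +0.731 = 184.277 m.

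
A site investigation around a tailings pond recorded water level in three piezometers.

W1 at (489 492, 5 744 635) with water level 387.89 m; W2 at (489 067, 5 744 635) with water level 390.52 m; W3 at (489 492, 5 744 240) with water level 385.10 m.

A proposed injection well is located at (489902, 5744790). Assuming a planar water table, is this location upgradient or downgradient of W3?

upgradient

∂h/∂x = (390.52 − 387.89) / (489067 − 489492) = -0.006188
∂h/∂y = (385.10 − 387.89) / (5744240 − 5744635) = +0.007063
Head at (489902, 5744790) = 387.89 + (-0.006188)·(410) + (+0.007063)·(155) = 386.45 m.
That is higher than the 385.10 m at W3, so the point is upgradient.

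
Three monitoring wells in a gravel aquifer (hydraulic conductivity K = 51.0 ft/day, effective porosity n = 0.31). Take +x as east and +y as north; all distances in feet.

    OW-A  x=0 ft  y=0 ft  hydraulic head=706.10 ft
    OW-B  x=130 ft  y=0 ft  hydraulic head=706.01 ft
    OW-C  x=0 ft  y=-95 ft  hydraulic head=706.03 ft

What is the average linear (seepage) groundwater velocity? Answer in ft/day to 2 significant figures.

0.17 ft/day

∂h/∂x = (706.01 − 706.10) / (130 − 0) = -0.0006923
∂h/∂y = (706.03 − 706.10) / (-95 − 0) = +0.0007368
|∇h| = √(-0.0006923² + 0.0007368²) = 0.001011
Seepage velocity v = K·i/n = 51.0 × 0.001011 / 0.31 = 0.1663 ft/day.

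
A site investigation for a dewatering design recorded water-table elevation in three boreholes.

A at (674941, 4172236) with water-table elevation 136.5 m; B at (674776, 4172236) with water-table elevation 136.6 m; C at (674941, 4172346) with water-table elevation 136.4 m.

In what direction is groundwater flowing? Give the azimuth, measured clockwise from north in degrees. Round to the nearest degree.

∂h/∂x = (136.6 − 136.5) / (674776 − 674941) = -0.0006061
∂h/∂y = (136.4 − 136.5) / (4172346 − 4172236) = -0.0009091
Flow direction (−∇h) has components (+0.0006061 E, +0.0009091 N).
Azimuth = atan2(E, N) = atan2(+0.0006061, +0.0009091) = 33.7° ≈ 034°.

034°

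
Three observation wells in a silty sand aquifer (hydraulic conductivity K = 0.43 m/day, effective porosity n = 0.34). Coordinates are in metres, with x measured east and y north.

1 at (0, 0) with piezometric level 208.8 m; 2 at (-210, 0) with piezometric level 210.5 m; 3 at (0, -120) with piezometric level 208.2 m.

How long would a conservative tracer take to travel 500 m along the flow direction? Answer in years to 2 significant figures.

110 years

∂h/∂x = (210.5 − 208.8) / (-210 − 0) = -0.008095
∂h/∂y = (208.2 − 208.8) / (-120 − 0) = +0.005000
|∇h| = √(-0.008095² + 0.005000²) = 0.009515
Seepage velocity v = K·i/n = 0.43 × 0.009515 / 0.34 = 0.01203 m/day.
t = 500 / 0.01203 = 4.156e+04 days = 114 years.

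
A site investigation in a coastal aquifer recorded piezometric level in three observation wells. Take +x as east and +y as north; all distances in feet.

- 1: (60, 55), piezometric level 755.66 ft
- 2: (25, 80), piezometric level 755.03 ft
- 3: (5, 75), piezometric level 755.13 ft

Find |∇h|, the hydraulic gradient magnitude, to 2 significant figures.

Differences from 1: to 2 (Δx, Δy, Δh) = (-35, 25, -0.63); to 3 = (-55, 20, -0.53).
Determinant of the coordinate differences = (-35)·20 − (-55)·25 = 675.
∂h/∂x = [(-0.63)·20 − (-0.53)·25] / 675 = +0.0009630
∂h/∂y = [(-35)·(-0.53) − (-55)·(-0.63)] / 675 = -0.02385
|∇h| = √(0.0009630² + -0.02385²) = 0.02387

0.024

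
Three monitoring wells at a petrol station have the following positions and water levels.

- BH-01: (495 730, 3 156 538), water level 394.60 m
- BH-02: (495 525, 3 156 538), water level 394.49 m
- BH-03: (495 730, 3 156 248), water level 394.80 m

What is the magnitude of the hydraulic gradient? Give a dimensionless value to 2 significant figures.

0.00087

∂h/∂x = (394.49 − 394.60) / (495525 − 495730) = +0.0005366
∂h/∂y = (394.80 − 394.60) / (3156248 − 3156538) = -0.0006897
|∇h| = √(0.0005366² + -0.0006897²) = 0.0008739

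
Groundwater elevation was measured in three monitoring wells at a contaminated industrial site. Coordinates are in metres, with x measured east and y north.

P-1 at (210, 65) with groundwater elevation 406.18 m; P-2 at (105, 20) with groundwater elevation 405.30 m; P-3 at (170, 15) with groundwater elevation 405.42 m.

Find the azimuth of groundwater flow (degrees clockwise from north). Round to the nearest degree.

192°

With h = a·x + b·y + c and P-1 as origin, the differences give:
  (-105)·a + (-45)·b = -0.88
  (-40)·a + (-50)·b = -0.76
Eliminate b (×(-50) and ×(-45), subtract): 3450·a = 9.800 → a = ∂h/∂x = +0.002841
Back-substitute: b = ∂h/∂y = +0.01293.
Flow direction (−∇h) has components (-0.002841 E, -0.01293 N).
Azimuth = atan2(E, N) = atan2(-0.002841, -0.01293) = 192.4° ≈ 192°.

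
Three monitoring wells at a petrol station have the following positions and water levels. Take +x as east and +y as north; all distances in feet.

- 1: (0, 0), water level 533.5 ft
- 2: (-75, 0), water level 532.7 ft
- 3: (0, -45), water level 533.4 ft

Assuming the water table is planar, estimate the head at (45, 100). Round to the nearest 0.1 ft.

∂h/∂x = (532.7 − 533.5) / (-75 − 0) = +0.01067
∂h/∂y = (533.4 − 533.5) / (-45 − 0) = +0.002222
h(45, 100) = 533.5 + (+0.01067)·(45) + (+0.002222)·(100) = 533.5 +0.480 +0.222 = 534.202 ft.

534.2 ft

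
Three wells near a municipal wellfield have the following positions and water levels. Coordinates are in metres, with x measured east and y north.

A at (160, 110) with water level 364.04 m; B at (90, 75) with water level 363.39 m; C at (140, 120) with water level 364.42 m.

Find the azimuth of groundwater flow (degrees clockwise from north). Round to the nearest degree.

170°

Taking A as reference: B−A = (-70, -35, -0.65); C−A = (-20, 10, +0.38).
Determinant of the coordinate differences = (-70)·10 − (-20)·(-35) = -1400.
∂h/∂x = [(-0.65)·10 − (+0.38)·(-35)] / -1400 = -0.004857
∂h/∂y = [(-70)·(+0.38) − (-20)·(-0.65)] / -1400 = +0.02829
Flow direction (−∇h) has components (+0.004857 E, -0.02829 N).
Azimuth = atan2(E, N) = atan2(+0.004857, -0.02829) = 170.3° ≈ 170°.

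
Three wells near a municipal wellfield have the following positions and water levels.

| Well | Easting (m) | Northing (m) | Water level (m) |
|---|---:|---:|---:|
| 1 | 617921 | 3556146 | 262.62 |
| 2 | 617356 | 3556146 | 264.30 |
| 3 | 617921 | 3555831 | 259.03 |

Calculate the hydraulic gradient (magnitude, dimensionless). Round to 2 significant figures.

∂h/∂x = (264.30 − 262.62) / (617356 − 617921) = -0.002973
∂h/∂y = (259.03 − 262.62) / (3555831 − 3556146) = +0.01140
|∇h| = √(-0.002973² + 0.01140²) = 0.01178

0.012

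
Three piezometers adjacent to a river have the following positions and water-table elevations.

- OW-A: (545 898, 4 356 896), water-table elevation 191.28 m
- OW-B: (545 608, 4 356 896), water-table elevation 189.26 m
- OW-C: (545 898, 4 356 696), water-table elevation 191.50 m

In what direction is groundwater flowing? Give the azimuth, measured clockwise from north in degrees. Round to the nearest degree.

∂h/∂x = (189.26 − 191.28) / (545608 − 545898) = +0.006966
∂h/∂y = (191.50 − 191.28) / (4356696 − 4356896) = -0.001100
Flow direction (−∇h) has components (-0.006966 E, +0.001100 N).
Azimuth = atan2(E, N) = atan2(-0.006966, +0.001100) = 279.0° ≈ 279°.

279°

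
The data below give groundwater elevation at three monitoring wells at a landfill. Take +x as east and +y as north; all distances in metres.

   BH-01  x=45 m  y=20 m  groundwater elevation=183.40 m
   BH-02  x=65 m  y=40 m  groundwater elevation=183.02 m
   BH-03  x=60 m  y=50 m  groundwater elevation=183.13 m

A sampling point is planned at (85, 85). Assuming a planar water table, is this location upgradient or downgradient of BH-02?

Taking BH-01 as reference: BH-02−BH-01 = (20, 20, -0.38); BH-03−BH-01 = (15, 30, -0.27).
Solve a·Δx + b·Δy = Δh: det = 20·30 − 15·20 = 300.
∂h/∂x = [(-0.38)·30 − (-0.27)·20] / 300 = -0.02000
∂h/∂y = [20·(-0.27) − 15·(-0.38)] / 300 = +0.0010000
Head at (85, 85) = 183.40 + (-0.02000)·(40) + (+0.0010000)·(65) = 182.66 m.
That is lower than the 183.02 m at BH-02, so the point is downgradient.

downgradient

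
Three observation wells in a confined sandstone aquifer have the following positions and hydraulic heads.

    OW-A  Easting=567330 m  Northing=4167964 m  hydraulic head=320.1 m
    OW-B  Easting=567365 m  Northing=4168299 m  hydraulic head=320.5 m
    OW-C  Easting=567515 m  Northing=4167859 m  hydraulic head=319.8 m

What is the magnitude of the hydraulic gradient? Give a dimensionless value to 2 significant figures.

Three-point gradient (reference OW-A): Δ to OW-B = (35, 335, +0.4), Δ to OW-C = (185, -105, -0.3).
∂h/∂x = -0.0008911, ∂h/∂y = +0.001287 (det = -65650).
|∇h| = √(-0.0008911² + 0.001287²) = 0.001565

0.0016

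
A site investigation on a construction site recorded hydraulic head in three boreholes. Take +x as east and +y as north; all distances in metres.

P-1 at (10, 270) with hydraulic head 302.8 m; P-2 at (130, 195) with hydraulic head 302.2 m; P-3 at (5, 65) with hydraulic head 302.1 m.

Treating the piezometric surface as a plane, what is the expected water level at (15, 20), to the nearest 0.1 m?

301.9 m

With h = a·x + b·y + c and P-1 as origin, the differences give:
  120·a + (-75)·b = -0.6
  (-5)·a + (-205)·b = -0.7
Eliminate b (×(-205) and ×(-75), subtract): -24975·a = 70.50 → a = ∂h/∂x = -0.002823
Back-substitute: b = ∂h/∂y = +0.003483.
h(15, 20) = 302.8 + (-0.002823)·(5) + (+0.003483)·(-250) = 302.8 -0.014 -0.871 = 301.915 m.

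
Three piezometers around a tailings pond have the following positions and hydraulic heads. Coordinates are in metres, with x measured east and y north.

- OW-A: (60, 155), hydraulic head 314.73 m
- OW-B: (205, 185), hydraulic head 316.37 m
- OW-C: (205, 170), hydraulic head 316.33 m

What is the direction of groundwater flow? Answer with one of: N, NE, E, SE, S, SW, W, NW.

W

Differences from OW-A: to OW-B (Δx, Δy, Δh) = (145, 30, +1.64); to OW-C = (145, 15, +1.60).
Solve a·Δx + b·Δy = Δh: det = 145·15 − 145·30 = -2175.
∂h/∂x = [(+1.64)·15 − (+1.60)·30] / -2175 = +0.01076
∂h/∂y = [145·(+1.60) − 145·(+1.64)] / -2175 = +0.002667
Flow = −∇h = (-0.01076 east, -0.002667 north), which points west.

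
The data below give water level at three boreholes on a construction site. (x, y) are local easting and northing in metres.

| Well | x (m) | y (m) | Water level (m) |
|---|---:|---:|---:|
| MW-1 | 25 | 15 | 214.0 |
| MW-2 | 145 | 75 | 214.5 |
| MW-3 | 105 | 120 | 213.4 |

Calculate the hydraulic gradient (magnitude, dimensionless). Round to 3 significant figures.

0.0183

With h = a·x + b·y + c and MW-1 as origin, the differences give:
  120·a + 60·b = +0.5
  80·a + 105·b = -0.6
Eliminate b (×105 and ×60, subtract): 7800·a = 88.50 → a = ∂h/∂x = +0.01135
Back-substitute: b = ∂h/∂y = -0.01436.
|∇h| = √(0.01135² + -0.01436²) = 0.0183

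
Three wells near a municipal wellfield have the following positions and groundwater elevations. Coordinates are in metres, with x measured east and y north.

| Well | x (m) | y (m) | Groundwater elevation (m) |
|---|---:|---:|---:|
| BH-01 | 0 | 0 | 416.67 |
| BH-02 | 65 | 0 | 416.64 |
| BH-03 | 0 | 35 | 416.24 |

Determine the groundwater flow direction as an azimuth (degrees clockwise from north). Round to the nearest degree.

002°

∂h/∂x = (416.64 − 416.67) / (65 − 0) = -0.0004615
∂h/∂y = (416.24 − 416.67) / (35 − 0) = -0.01229
Flow direction (−∇h) has components (+0.0004615 E, +0.01229 N).
Azimuth = atan2(E, N) = atan2(+0.0004615, +0.01229) = 2.2° ≈ 002°.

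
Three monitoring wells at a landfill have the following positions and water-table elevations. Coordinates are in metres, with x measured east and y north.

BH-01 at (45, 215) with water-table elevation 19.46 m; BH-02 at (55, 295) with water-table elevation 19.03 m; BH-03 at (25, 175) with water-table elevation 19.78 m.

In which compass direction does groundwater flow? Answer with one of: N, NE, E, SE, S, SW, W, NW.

NE

Taking BH-01 as reference: BH-02−BH-01 = (10, 80, -0.43); BH-03−BH-01 = (-20, -40, +0.32).
Solve a·Δx + b·Δy = Δh: det = 10·(-40) − (-20)·80 = 1200.
∂h/∂x = [(-0.43)·(-40) − (+0.32)·80] / 1200 = -0.007000
∂h/∂y = [10·(+0.32) − (-20)·(-0.43)] / 1200 = -0.004500
Flow = −∇h = (+0.007000 east, +0.004500 north), which points northeast.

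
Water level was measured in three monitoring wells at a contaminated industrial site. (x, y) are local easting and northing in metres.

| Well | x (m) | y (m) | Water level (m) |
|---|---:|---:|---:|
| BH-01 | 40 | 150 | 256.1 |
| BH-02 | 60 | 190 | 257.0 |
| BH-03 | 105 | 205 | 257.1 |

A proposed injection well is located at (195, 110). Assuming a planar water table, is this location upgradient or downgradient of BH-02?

downgradient

Differences from BH-01: to BH-02 (Δx, Δy, Δh) = (20, 40, +0.9); to BH-03 = (65, 55, +1.0).
Solve a·Δx + b·Δy = Δh: det = 20·55 − 65·40 = -1500.
∂h/∂x = [(+0.9)·55 − (+1.0)·40] / -1500 = -0.006333
∂h/∂y = [20·(+1.0) − 65·(+0.9)] / -1500 = +0.02567
Head at (195, 110) = 256.1 + (-0.006333)·(155) + (+0.02567)·(-40) = 254.09 m.
That is lower than the 257.0 m at BH-02, so the point is downgradient.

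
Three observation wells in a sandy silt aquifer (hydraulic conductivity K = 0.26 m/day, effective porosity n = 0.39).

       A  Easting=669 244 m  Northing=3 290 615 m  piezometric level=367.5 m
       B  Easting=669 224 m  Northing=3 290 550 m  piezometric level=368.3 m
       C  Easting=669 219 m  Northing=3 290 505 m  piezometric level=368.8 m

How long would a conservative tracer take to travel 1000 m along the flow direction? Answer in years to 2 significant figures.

With h = a·x + b·y + c and A as origin, the differences give:
  (-20)·a + (-65)·b = +0.8
  (-25)·a + (-110)·b = +1.3
Eliminate b (×(-110) and ×(-65), subtract): 575·a = -3.50 → a = ∂h/∂x = -0.006087
Back-substitute: b = ∂h/∂y = -0.01043.
|∇h| = √(-0.006087² + -0.01043²) = 0.01208
Seepage velocity v = K·i/n = 0.26 × 0.01208 / 0.39 = 0.008053 m/day.
t = 1000 / 0.008053 = 1.242e+05 days = 340 years.

340 years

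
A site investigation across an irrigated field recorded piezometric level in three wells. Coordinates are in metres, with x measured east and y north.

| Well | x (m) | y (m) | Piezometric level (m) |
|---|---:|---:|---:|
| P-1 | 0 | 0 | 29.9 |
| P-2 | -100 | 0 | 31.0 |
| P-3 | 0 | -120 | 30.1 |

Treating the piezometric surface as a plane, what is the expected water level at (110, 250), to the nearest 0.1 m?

∂h/∂x = (31.0 − 29.9) / (-100 − 0) = -0.01100
∂h/∂y = (30.1 − 29.9) / (-120 − 0) = -0.001667
h(110, 250) = 29.9 + (-0.01100)·(110) + (-0.001667)·(250) = 29.9 -1.210 -0.417 = 28.273 m.

28.3 m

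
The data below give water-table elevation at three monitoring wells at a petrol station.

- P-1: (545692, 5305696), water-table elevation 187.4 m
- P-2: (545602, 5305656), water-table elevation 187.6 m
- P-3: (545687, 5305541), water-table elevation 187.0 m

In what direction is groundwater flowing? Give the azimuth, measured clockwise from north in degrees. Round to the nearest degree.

128°

Taking P-1 as reference: P-2−P-1 = (-90, -40, +0.2); P-3−P-1 = (-5, -155, -0.4).
Solve a·Δx + b·Δy = Δh: det = (-90)·(-155) − (-5)·(-40) = 13750.
∂h/∂x = [(+0.2)·(-155) − (-0.4)·(-40)] / 13750 = -0.003418
∂h/∂y = [(-90)·(-0.4) − (-5)·(+0.2)] / 13750 = +0.002691
Flow direction (−∇h) has components (+0.003418 E, -0.002691 N).
Azimuth = atan2(E, N) = atan2(+0.003418, -0.002691) = 128.2° ≈ 128°.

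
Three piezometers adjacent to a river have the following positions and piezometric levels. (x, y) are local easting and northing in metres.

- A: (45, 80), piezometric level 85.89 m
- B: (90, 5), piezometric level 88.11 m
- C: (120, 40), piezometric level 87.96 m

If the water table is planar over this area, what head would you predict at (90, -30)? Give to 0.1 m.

With h = a·x + b·y + c and A as origin, the differences give:
  45·a + (-75)·b = +2.22
  75·a + (-40)·b = +2.07
Eliminate b (×(-40) and ×(-75), subtract): 3825·a = 66.450 → a = ∂h/∂x = +0.01737
Back-substitute: b = ∂h/∂y = -0.01918.
h(90, -30) = 85.89 + (+0.01737)·(45) + (-0.01918)·(-110) = 85.89 +0.782 +2.109 = 88.781 m.

88.8 m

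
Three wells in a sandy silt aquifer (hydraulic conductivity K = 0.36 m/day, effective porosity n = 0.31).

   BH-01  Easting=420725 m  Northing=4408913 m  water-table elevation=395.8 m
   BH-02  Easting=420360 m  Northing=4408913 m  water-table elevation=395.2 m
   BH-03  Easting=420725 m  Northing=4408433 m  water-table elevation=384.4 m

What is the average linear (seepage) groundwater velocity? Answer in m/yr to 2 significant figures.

10 m/yr

∂h/∂x = (395.2 − 395.8) / (420360 − 420725) = +0.001644
∂h/∂y = (384.4 − 395.8) / (4408433 − 4408913) = +0.02375
|∇h| = √(0.001644² + 0.02375²) = 0.02381
Seepage velocity v = K·i/n = 0.36 × 0.02381 / 0.31 = 0.02765 m/day = 10.1 m/yr.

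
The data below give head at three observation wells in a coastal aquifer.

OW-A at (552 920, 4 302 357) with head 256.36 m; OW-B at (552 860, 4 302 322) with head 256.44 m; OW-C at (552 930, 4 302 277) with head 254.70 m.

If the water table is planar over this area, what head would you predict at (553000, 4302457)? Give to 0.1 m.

With h = a·x + b·y + c and OW-A as origin, the differences give:
  (-60)·a + (-35)·b = +0.08
  10·a + (-80)·b = -1.66
Eliminate b (×(-80) and ×(-35), subtract): 5150·a = -64.500 → a = ∂h/∂x = -0.01252
Back-substitute: b = ∂h/∂y = +0.01918.
h(553000, 4302457) = 256.36 + (-0.01252)·(80) + (+0.01918)·(100) = 256.36 -1.002 +1.918 = 257.277 m.

257.3 m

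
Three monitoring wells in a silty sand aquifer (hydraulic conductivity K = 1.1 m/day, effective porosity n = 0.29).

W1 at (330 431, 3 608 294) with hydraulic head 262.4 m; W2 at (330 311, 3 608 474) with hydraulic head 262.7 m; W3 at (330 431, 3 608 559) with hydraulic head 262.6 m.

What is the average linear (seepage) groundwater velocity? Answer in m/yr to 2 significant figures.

2.2 m/yr

Taking W1 as reference: W2−W1 = (-120, 180, +0.3); W3−W1 = (0, 265, +0.2).
Determinant of the coordinate differences = (-120)·265 − 0·180 = -31800.
∂h/∂x = [(+0.3)·265 − (+0.2)·180] / -31800 = -0.001368
∂h/∂y = [(-120)·(+0.2) − 0·(+0.3)] / -31800 = +0.0007547
|∇h| = √(-0.001368² + 0.0007547²) = 0.001562
Seepage velocity v = K·i/n = 1.1 × 0.001562 / 0.29 = 0.005925 m/day = 2.164 m/yr.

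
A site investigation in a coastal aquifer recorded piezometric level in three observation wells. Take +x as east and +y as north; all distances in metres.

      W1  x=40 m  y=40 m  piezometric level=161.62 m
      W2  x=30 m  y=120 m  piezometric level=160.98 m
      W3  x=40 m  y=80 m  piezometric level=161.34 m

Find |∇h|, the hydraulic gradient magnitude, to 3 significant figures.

0.0106

Three-point gradient (reference W1): Δ to W2 = (-10, 80, -0.64), Δ to W3 = (0, 40, -0.28).
∂h/∂x = +0.008000, ∂h/∂y = -0.007000 (det = -400).
|∇h| = √(0.008000² + -0.007000²) = 0.01063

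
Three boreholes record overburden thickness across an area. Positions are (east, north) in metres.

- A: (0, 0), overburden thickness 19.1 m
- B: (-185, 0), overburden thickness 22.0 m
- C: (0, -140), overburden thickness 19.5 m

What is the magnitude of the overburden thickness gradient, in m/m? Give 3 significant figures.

∂d/∂x = (22.0 − 19.1) / (-185 − 0) = -0.01568
∂d/∂y = (19.5 − 19.1) / (-140 − 0) = -0.002857
|∇f| = √(-0.01568² + -0.002857²) = 0.01594 m/m

0.0159 m/m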